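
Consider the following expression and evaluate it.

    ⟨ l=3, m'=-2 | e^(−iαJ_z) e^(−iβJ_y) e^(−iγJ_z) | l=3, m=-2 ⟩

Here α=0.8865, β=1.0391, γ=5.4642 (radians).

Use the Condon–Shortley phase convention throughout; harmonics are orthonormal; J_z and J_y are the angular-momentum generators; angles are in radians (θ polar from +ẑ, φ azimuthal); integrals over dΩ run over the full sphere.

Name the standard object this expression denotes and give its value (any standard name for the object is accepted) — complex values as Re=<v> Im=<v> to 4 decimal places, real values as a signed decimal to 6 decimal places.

This is a Wigner D-matrix element — the rotation-matrix element ⟨l m'| R(α,β,γ) |l m⟩ in the angular-momentum basis.
First d^3_{-2,-2}(β=1.0391), then the phase factors e^{-i(-2)α} and e^{-i(-2)γ}:
Half-angle: c=0.868043, s=0.496490. N=√(1·120·1·120)=120.000000
The bounds max(0,m−m')=0 and min(l+m,l−m')=1 give 2 terms
  k=0: (−1)^0·120.0000/(120)·0.8680^6·0.4965^0 = +0.427806
  k=1: (−1)^1·120.0000/(24)·0.8680^4·0.4965^2 = -0.699769
d^3_{-2,-2}(1.0391) = +0.427806 -0.699769 = -0.271963
Phases: e^{-i·(-2)·0.8865}=-0.200829+0.979626i, e^{-i·(-2)·5.4642}=-0.067124-0.997745i ⇒ D=-0.269488-0.036612i

Wigner D-matrix element, Re=-0.2695 Im=-0.0366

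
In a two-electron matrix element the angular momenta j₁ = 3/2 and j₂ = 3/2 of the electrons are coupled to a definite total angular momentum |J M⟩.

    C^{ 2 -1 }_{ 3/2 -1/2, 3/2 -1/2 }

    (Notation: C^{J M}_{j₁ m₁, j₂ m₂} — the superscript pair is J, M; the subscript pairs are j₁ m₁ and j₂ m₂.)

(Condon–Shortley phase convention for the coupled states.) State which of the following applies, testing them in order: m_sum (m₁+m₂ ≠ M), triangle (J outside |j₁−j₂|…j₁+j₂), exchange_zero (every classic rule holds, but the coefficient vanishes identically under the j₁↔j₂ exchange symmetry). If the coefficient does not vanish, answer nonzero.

m-sum: m₁+m₂ = -1/2+(-1/2) = -1, M = -1  ✓
triangle: |j₁−j₂| = 0 ≤ J = 2 ≤ j₁+j₂ = 3  ✓
exchange: j₁=j₂ and m₁=m₂, and (−1)^(j₁+j₂−J) = (−1)^1 = −1 forces ⟨j₁m₁;j₂m₂|JM⟩ = −⟨j₂m₂;j₁m₁|JM⟩ = −⟨j₁m₁;j₂m₂|JM⟩ ⇒ the coefficient vanishes identically
Racah sum check: Σ_k collapses to 0 ⇒ CG = 0

exchange_zero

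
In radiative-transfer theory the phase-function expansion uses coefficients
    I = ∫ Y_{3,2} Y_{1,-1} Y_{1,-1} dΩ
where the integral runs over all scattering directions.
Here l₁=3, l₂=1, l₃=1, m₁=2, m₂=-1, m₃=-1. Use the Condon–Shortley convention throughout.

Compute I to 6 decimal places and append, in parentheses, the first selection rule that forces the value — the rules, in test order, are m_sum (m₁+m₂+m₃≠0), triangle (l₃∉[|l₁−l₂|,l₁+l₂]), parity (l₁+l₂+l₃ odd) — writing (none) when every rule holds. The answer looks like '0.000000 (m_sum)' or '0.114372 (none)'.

0.000000 (triangle)

l₃=1 ∉ [2,4] — triangle fails ⇒ I = 0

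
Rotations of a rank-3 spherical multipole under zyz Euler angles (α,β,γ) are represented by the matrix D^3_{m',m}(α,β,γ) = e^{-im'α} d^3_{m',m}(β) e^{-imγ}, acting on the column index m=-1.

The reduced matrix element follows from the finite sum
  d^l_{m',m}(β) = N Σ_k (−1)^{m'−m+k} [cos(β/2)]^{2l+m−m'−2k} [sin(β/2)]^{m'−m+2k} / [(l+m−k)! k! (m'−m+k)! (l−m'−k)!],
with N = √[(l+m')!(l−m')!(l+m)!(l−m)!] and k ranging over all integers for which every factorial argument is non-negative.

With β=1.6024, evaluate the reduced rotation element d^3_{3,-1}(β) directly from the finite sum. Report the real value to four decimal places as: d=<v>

d=0.4989

d^3_{3,-1}(β=1.6024) via the finite sum:
Half-angle: c=0.695845, s=0.718192. N=√(720·1·2·24)=185.903201
k∈{0} keeps every argument non-negative
  k=0: (−1)^4·185.9032/(48)·0.6958^2·0.7182^4 = +0.498922
d^3_{3,-1}(1.6024) = +0.498922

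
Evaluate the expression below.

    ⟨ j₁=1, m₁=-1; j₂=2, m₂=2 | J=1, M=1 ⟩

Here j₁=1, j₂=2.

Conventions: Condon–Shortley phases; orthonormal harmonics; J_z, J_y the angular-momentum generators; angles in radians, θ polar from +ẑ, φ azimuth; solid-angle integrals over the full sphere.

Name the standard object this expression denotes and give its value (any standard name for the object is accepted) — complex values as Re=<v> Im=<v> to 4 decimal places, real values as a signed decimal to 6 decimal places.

Clebsch–Gordan coefficient, +√(3/5) ≈ +0.774597

This is a Clebsch–Gordan (vector-coupling) coefficient.
√[3·2!0!2!/5! · 0!2!4!0!2!0!] = √(48/5)
  +(−1)^2/∏(2,0,0,2,0,0)! = 1/4  (running 1/4)
⟨..|..⟩ = √(48/5)·(1/4) = +0.774597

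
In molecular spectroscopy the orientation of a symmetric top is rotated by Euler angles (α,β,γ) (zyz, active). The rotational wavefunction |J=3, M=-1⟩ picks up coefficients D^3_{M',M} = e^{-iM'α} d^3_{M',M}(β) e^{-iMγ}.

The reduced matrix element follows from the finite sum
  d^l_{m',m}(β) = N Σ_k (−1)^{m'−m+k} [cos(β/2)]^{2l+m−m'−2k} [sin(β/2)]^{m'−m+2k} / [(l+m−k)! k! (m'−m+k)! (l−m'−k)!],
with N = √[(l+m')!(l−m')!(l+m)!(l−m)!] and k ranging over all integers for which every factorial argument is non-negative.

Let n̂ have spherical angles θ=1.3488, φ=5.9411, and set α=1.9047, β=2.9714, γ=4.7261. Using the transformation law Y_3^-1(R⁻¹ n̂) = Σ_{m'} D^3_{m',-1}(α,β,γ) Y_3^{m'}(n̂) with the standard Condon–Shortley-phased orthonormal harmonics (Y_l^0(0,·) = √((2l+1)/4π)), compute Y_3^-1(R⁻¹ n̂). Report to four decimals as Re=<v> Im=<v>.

Re=-0.1209 Im=0.0871

Need the full column D^3_{m',-1} for m'=−3..3 at α=1.9047, β=2.9714, γ=4.7261.
cos(β/2)=0.084994, sin(β/2)=0.996381
d^3_{-3,-1}: single k=2 term ⇒ +0.000201;  D = -0.000106-0.000170i
d^3_{-2,-1}: k∈[1..2] ⇒ +0.000014 -0.003841 = -0.003827;  D = +0.002411-0.002972i
d^3_{-1,-1}: k∈[0..2] ⇒ +0.000000 -0.000414 +0.042720 = +0.042305;  D = +0.039775+0.014412i
d^3_{0,-1}: k∈[0..2] ⇒ -0.000015 +0.006312 -0.289138 = -0.282842;  D = -0.003878+0.282815i
d^3_{1,-1}: k∈[0..2] ⇒ +0.000311 -0.056959 +0.978484 = +0.921836;  D = -0.874983+0.290147i
d^3_{2,-1}: k∈[0..1] ⇒ -0.003841 +0.263946 = +0.260105;  D = +0.158259+0.206419i
d^3_{3,-1}: single k=0 term ⇒ +0.027575;  D = +0.015176-0.023023i
Y_3^{m'}(θ=1.3488,φ=5.9411) and Σ D·Y over m':
  (-0.0001-0.0002i)·(+0.2006+0.3312i)  (+0.0024-0.0030i)·(+0.1659+0.1353i)  (+0.0398+0.0144i)·(-0.2250-0.0801i)  (-0.0039+0.2828i)·(-0.2266+0.0000i)  (-0.8750+0.2901i)·(+0.2250-0.0801i)  (+0.1583+0.2064i)·(+0.1659-0.1353i)  (+0.0152-0.0230i)·(-0.2006+0.3312i)
Y_3^-1(R⁻¹ n̂) = -0.120927+0.087118i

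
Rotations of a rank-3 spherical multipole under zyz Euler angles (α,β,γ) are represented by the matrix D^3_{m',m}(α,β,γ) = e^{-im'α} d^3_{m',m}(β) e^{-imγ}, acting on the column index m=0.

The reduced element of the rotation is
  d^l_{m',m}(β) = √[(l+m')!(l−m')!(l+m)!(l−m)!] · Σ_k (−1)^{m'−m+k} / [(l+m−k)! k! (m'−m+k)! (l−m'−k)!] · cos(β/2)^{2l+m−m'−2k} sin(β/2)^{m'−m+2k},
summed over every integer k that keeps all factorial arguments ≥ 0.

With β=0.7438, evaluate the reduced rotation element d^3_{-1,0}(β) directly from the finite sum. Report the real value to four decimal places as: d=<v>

d^3_{-1,0}(β=0.7438) via the finite sum:
With c≡cos(β/2)=0.931639 and s≡sin(β/2)=0.363386, N=[2·24·6·6]^{1/2}=41.569219
k∈{1,2,3} keeps every argument non-negative
  k=1: (−1)^0·41.5692/(12)·0.9316^5·0.3634^1 = +0.883479
  k=2: (−1)^1·41.5692/(4)·0.9316^3·0.3634^3 = -0.403236
  k=3: (−1)^2·41.5692/(12)·0.9316^1·0.3634^5 = +0.020449
d^3_{-1,0}(0.7438) = +0.883479 -0.403236 +0.020449 = +0.500692

d=0.5007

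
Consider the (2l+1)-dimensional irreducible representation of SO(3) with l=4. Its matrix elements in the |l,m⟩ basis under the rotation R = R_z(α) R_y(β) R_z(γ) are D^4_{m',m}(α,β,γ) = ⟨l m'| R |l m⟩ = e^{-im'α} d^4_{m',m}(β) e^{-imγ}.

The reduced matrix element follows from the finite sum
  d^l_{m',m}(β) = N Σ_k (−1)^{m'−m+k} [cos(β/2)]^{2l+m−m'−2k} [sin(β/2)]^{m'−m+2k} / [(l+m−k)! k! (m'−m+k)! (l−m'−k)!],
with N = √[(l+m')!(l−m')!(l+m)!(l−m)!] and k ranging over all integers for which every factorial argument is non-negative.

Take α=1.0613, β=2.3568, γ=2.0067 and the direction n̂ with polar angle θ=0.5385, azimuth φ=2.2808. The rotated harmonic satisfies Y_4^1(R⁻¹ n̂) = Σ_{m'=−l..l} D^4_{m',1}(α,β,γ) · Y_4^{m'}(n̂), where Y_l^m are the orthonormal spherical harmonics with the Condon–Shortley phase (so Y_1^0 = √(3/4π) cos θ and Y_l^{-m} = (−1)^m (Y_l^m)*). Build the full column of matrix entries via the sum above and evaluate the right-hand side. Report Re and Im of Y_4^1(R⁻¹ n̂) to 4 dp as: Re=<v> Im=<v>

Need the full column D^4_{m',1} for m'=−4..4 at α=1.0613, β=2.3568, γ=2.0067.
cos(β/2)=0.382404, sin(β/2)=0.923995
d^4_{-4,1}: single k=5 term ⇒ +0.281844;  D = -0.174514+0.221317i
d^4_{-3,1}: k∈[4..5] ⇒ +0.206199 -0.722326 = -0.516127;  D = -0.197941-0.476662i
d^4_{-2,1}: k∈[3..5] ⇒ +0.091229 -0.798953 +0.932925 = +0.225201;  D = +0.223690+0.026042i
d^4_{-1,1}: k∈[2..5] ⇒ +0.026698 -0.467615 +1.365068 -0.531323 = +0.392827;  D = +0.229968-0.318477i
d^4_{0,1}: k∈[1..4] ⇒ +0.004941 -0.173096 +1.010605 -0.983390 = -0.140939;  D = +0.059509+0.127760i
d^4_{1,1}: k∈[0..3] ⇒ +0.000457 -0.040046 +0.467615 -0.910045 = -0.482019;  D = +0.480714+0.035441i
d^4_{2,1}: k∈[0..2] ⇒ -0.004688 +0.136844 -0.532636 = -0.400479;  D = +0.220506-0.334306i
d^4_{3,1}: k∈[0..1] ⇒ +0.021191 -0.206199 = -0.185008;  D = -0.085139-0.164254i
d^4_{4,1}: single k=0 term ⇒ -0.048274;  D = -0.048250-0.001510i
Y_4^{m'}(θ=0.5385,φ=2.2808) and Σ D·Y over m':
  (-0.1745+0.2213i)·(-0.0292-0.0091i)  (-0.1979-0.4767i)·(+0.1229-0.0769i)  (+0.2237+0.0260i)·(-0.0550+0.3618i)  (+0.2300-0.3185i)·(-0.2931-0.3410i)  (+0.0595+0.1278i)·(-0.0105+0.0000i)  (+0.4807+0.0354i)·(+0.2931-0.3410i)  (+0.2205-0.3343i)·(-0.0550-0.3618i)  (-0.0851-0.1643i)·(-0.1229-0.0769i)  (-0.0483-0.0015i)·(-0.0292+0.0091i)
Y_4^1(R⁻¹ n̂) = -0.233030-0.143753i

Re=-0.2330 Im=-0.1438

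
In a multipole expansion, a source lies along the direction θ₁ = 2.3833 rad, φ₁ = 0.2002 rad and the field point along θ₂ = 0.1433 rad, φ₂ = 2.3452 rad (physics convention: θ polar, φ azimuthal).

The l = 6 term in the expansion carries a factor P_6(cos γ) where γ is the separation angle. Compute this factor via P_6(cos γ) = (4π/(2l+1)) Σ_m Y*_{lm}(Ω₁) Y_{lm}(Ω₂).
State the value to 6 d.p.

-0.337791

Summing Y*_{l m}(θ₁,φ₁)·Y_{l m}(θ₂,φ₂) over m ∈ [−6, 6]; prefactor 4π/(2·6+1) = 0.966644:
  term(m=-6) = (0.000000, -0.000000)   from Y*(Ω₁)=(0.018456, 0.047642), Y(Ω₂)=(0.000000, -0.000004)
  term(m=-5) = (0.000005, -0.000018)   from Y*(Ω₁)=(-0.100799, -0.157331), Y(Ω₂)=(0.000066, 0.000073)
  term(m=-4) = (-0.000369, -0.000415)   from Y*(Ω₁)=(0.266507, 0.274845), Y(Ω₂)=(-0.001449, -0.000064)
  term(m=-3) = (-0.006211, 0.000950)   from Y*(Ω₁)=(-0.355019, -0.243194), Y(Ω₂)=(0.010659, -0.009978)
  term(m=-2) = (-0.004292, 0.009549)   from Y*(Ω₁)=(0.096538, 0.040861), Y(Ω₂)=(-0.002196, 0.099844)
  term(m=-1) = (-0.077880, -0.120387)   from Y*(Ω₁)=(0.331494, 0.067266), Y(Ω₂)=(-0.296426, -0.303016)
  term(m=+0) = (-0.171954, -0.000000)   from Y*(Ω₁)=(-0.212507, -0.000000), Y(Ω₂)=(0.809170, 0.000000)
  term(m=+1) = (-0.077880, 0.120387)   from Y*(Ω₁)=(-0.331494, 0.067266), Y(Ω₂)=(0.296426, -0.303016)
  term(m=+2) = (-0.004292, -0.009549)   from Y*(Ω₁)=(0.096538, -0.040861), Y(Ω₂)=(-0.002196, -0.099844)
  term(m=+3) = (-0.006211, -0.000950)   from Y*(Ω₁)=(0.355019, -0.243194), Y(Ω₂)=(-0.010659, -0.009978)
  term(m=+4) = (-0.000369, 0.000415)   from Y*(Ω₁)=(0.266507, -0.274845), Y(Ω₂)=(-0.001449, 0.000064)
  term(m=+5) = (0.000005, 0.000018)   from Y*(Ω₁)=(0.100799, -0.157331), Y(Ω₂)=(-0.000066, 0.000073)
  term(m=+6) = (0.000000, 0.000000)   from Y*(Ω₁)=(0.018456, -0.047642), Y(Ω₂)=(0.000000, 0.000004)
Σ over m = (-0.349448, -0.000000); ×(4π/13) → (-0.337791, -0.000000). Real part: -0.337791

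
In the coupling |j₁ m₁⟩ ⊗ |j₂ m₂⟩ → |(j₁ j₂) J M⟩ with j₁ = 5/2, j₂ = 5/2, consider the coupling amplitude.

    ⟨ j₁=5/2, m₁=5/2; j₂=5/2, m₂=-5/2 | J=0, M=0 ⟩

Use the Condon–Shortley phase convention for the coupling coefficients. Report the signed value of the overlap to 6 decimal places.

triangle: 5!·0!·0!/6! = 120/720
(j±m)!: 5!·0!·0!·5!·0!·0! = 14400
prefactor² = (2J+1)·Δ·N² = 2400
  k=0: +1/(0!·5!·0!·0!·0!·0!) = 1/120
Σ = 1/120  ⇒  CG² = 2400·(1/120)² = 1/6
CG = +√(1/6) = +0.408248

+0.408248  (= +√(1/6))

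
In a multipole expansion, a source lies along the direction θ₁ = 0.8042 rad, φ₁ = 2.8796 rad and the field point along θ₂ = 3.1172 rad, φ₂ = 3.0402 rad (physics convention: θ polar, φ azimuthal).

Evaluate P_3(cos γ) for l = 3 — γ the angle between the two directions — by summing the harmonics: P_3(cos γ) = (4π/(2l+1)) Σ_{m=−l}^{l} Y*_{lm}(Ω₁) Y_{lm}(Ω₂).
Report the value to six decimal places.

0.241441

Addition theorem: P_3(cos γ) = (4π/7) Σ_m Y*_{lm}(Ω₁) Y_{lm}(Ω₂), m = −3…3:
  [-3]  conj(Y_{3,-3})(Ω₁) = -0.110179+0.110307i ; Y_{3,-3}(Ω₂) = -0.000006-0.000002i ; Δ = +0.000001-0.000000i
  [-2]  conj(Y_{3,-2})(Ω₁) = +0.318449-0.184021i ; Y_{3,-2}(Ω₂) = -0.000595-0.000122i ; Δ = -0.000212+0.000071i
  [-1]  conj(Y_{3,-1})(Ω₁) = -0.316122+0.084770i ; Y_{3,-1}(Ω₂) = -0.031345-0.003189i ; Δ = +0.010179-0.001649i
  [+0]  conj(Y_{3,0})(Ω₁) = -0.153764-0.000000i ; Y_{3,0}(Ω₂) = -0.745021+0.000000i ; Δ = +0.114558+0.000000i
  [+1]  conj(Y_{3,1})(Ω₁) = +0.316122+0.084770i ; Y_{3,1}(Ω₂) = +0.031345-0.003189i ; Δ = +0.010179+0.001649i
  [+2]  conj(Y_{3,2})(Ω₁) = +0.318449+0.184021i ; Y_{3,2}(Ω₂) = -0.000595+0.000122i ; Δ = -0.000212-0.000071i
  [+3]  conj(Y_{3,3})(Ω₁) = +0.110179+0.110307i ; Y_{3,3}(Ω₂) = +0.000006-0.000002i ; Δ = +0.000001+0.000000i
Accumulated sum +0.134493-0.000000i; after 4π/(2l+1) scaling, +0.241441-0.000000i ⇒ P_3 = 0.241441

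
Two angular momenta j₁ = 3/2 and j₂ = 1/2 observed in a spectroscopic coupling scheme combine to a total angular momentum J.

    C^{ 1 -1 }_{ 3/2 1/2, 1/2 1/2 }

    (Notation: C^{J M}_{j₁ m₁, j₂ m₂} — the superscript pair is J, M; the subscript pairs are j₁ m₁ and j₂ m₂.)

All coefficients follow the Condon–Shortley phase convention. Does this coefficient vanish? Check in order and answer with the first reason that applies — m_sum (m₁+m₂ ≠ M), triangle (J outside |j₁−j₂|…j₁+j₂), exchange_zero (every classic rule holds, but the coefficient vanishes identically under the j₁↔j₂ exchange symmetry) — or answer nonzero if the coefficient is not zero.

m-sum: m₁+m₂ = 1/2+1/2 = 1, M = -1  ✗ ⇒ coefficient is 0

m_sum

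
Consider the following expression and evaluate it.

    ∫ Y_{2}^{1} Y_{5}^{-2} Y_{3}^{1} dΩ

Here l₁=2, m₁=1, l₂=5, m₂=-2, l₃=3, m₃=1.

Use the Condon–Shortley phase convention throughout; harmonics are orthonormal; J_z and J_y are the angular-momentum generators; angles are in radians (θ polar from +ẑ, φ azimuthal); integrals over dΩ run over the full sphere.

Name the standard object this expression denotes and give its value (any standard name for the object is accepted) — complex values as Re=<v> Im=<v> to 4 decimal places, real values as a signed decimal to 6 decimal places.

This is a Gaunt coefficient — the integral of a triple product of spherical harmonics over the sphere.
m-sum 0 ✓  L=10 even ✓  3≤3≤7 ✓
Π(2lᵢ+1) = 5×11×7 = 385
triangle coeff Δ(2,5,3) = 1/2310
Σ_t [2,2]: t=2:+1/144 = 1/144
(3j)²=10/231 [(2 5 3; 0 0 0)], sign=-1
Σ_t [1,1]: t=1:−1/288 = -1/288
(3j)²=1/22 [(2 5 3; 1 -2 1)], sign=-1
⇒ 4πI² = 25/33
I = (+1)√(25/33/(4π)) = 0.24553200

Gaunt coefficient, +0.245532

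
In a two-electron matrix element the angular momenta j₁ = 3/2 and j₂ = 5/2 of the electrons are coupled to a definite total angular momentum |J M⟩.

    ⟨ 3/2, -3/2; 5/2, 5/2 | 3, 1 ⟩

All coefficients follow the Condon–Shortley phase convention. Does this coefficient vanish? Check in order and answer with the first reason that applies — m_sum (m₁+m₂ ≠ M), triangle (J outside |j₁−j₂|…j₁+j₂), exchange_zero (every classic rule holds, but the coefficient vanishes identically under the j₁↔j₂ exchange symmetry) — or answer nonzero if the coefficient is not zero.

nonzero

m-sum: m₁+m₂ = -3/2+5/2 = 1, M = 1  ✓
triangle: |j₁−j₂| = 1 ≤ J = 3 ≤ j₁+j₂ = 4  ✓
exchange: j₁≠j₂ or m₁≠m₂ — the exchange symmetry imposes no constraint here
value check: CG = −√(1/8) = -0.353553 ≠ 0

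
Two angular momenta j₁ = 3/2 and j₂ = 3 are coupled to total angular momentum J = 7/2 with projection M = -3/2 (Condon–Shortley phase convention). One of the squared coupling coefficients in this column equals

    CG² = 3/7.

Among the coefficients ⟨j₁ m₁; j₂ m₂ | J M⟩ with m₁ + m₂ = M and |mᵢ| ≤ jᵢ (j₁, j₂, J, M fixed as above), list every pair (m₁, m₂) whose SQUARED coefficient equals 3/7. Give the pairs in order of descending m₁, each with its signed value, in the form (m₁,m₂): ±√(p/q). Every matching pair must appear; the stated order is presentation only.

(1/2,-2): +√(3/7)

Admissible pairs with m₁+m₂ = M = -3/2: (-3/2,0), (-1/2,-1), (1/2,-2), (3/2,-3)
  (m₁,m₂)=(3/2,-3): CG² = 2/21, CG = +√(2/21)
  (m₁,m₂)=(1/2,-2): CG² = 3/7, CG = +√(3/7)   ← matches the target
  (m₁,m₂)=(-1/2,-1): CG² = 0/1, CG = 0
  (m₁,m₂)=(-3/2,0): CG² = 10/21, CG = −√(10/21)
Pairs with CG² = 3/7: (1/2,-2): +√(3/7)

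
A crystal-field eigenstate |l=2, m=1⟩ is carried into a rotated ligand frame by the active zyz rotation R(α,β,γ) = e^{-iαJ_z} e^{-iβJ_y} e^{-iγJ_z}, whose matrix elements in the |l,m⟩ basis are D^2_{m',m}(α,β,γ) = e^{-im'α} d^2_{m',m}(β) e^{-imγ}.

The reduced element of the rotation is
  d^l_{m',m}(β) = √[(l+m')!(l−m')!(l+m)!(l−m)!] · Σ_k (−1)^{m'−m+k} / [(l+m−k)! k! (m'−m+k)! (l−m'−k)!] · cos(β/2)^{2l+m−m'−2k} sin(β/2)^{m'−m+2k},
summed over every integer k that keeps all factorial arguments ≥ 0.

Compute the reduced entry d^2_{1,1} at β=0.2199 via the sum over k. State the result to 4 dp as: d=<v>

d^2_{1,1}(β=0.2199) via the finite sum:
c=cos(0.219900/2)=0.993962, s=sin(0.219900/2)=0.109729; N=√[6·1·6·1]=6.000000
Admissible k: 0..1 (factorial args all ≥0)
  k=0: (−1)^0·6.0000/(6)·0.9940^4·0.1097^0 = +0.976064
  k=1: (−1)^1·6.0000/(2)·0.9940^2·0.1097^2 = -0.035686
d^2_{1,1}(0.2199) = +0.976064 -0.035686 = +0.940378

d=0.9404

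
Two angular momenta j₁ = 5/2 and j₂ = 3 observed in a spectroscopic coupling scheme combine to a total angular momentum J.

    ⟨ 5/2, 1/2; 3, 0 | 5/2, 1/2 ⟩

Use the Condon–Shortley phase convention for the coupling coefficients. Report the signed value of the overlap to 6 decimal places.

-0.276026

triangle: 3!·2!·3!/9! = 72/362880
(j±m)!: 3!·2!·3!·3!·3!·2! = 5184
prefactor² = (2J+1)·Δ·N² = 216/35
  k=0: +1/(0!·3!·2!·3!·0!·0!) = 1/72
  k=1: −1/(1!·2!·1!·2!·1!·1!) = -1/4
  k=2: +1/(2!·1!·0!·1!·2!·2!) = 1/8
Σ = -1/9  ⇒  CG² = 216/35·(-1/9)² = 8/105
CG = −√(8/105) = -0.276026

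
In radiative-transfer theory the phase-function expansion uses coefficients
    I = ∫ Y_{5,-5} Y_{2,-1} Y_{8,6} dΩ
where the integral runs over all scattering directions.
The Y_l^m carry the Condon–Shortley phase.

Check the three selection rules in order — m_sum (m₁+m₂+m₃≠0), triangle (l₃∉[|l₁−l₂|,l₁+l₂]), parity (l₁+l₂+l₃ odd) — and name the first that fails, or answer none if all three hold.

m₁+m₂+m₃ = -5 − 1 + 6 = 0  ✓
triangle: need |l₁−l₂| ≤ l₃ ≤ l₁+l₂ = [3,7]; l₃=8 is outside  ✗
parity: l₁+l₂+l₃ = 15 is odd

triangle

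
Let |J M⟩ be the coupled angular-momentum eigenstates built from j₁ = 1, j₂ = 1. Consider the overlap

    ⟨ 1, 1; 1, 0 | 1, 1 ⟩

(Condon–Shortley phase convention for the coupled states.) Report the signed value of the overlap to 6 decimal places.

triangle: 1!·1!·1!/4! = 1/24
(j±m)!: 2!·0!·1!·1!·2!·0! = 4
prefactor² = (2J+1)·Δ·N² = 1/2
  k=0: +1/(0!·1!·0!·1!·1!·0!) = 1
Σ = 1  ⇒  CG² = 1/2·1² = 1/2
CG = +√(1/2) = +0.707107

+√(1/2) = +0.707107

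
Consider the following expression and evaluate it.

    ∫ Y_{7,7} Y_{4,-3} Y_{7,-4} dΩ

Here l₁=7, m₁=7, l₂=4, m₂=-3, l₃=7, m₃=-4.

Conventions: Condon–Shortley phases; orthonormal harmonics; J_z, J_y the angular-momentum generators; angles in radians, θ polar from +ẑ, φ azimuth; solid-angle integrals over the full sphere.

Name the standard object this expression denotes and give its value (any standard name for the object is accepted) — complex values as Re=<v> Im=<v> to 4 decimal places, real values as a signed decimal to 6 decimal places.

Gaunt coefficient, +0.102369

This is a Gaunt coefficient — the integral of a triple product of spherical harmonics over the sphere.
m-sum 0 ✓  L=18 even ✓  3≤7≤11 ✓
Π(2lᵢ+1) = 15×9×15 = 2025
triangle coeff Δ(7,4,7) = 1/58198140
Σ_t [0,4]: t=0:+1/17418240 t=1:−1/622080 t=2:+1/230400 t=3:−1/622080 t=4:+1/17418240 = 1/806400
(3j)²=2268/230945 [(7 4 7; 0 0 0)], sign=-1
Σ_t [0,0]: t=0:+1/522547200 = 1/522547200
(3j)²=77/11628 [(7 4 7; 7 -3 -4)], sign=-1
⇒ 4πI² = 178605/1356277
I = (+1)√(178605/1356277/(4π)) = 0.10236881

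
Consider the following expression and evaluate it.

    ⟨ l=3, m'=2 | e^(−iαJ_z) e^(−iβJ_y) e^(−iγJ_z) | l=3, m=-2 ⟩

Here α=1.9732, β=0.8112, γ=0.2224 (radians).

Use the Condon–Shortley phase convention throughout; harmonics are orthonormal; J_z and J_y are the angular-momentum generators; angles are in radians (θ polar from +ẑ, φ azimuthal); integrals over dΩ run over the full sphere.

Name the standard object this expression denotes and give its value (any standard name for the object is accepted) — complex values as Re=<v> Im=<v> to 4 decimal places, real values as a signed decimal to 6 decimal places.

Wigner D-matrix element, Re=-0.0922 Im=0.0347

This is a Wigner D-matrix element — the rotation-matrix element ⟨l m'| R(α,β,γ) |l m⟩ in the angular-momentum basis.
Split into d^3_{2,-2}(β=0.8112) × two z-phases.
With c≡cos(β/2)=0.918866 and s≡sin(β/2)=0.394570, N=[120·1·1·120]^{1/2}=120.000000
k: max(0,(-2)−(2))=0 … min(3+(-2),3−(2))=1
  k=0: (−1)^4·120.0000/(24)·0.9189^2·0.3946^4 = +0.102322
  k=1: (−1)^5·120.0000/(120)·0.9189^0·0.3946^6 = -0.003774
d^3_{2,-2}(0.8112) = +0.102322 -0.003774 = +0.098549
D = (-0.693250+0.720697i)·(+0.098549)·(+0.902697+0.430277i) = -0.092231+0.034717i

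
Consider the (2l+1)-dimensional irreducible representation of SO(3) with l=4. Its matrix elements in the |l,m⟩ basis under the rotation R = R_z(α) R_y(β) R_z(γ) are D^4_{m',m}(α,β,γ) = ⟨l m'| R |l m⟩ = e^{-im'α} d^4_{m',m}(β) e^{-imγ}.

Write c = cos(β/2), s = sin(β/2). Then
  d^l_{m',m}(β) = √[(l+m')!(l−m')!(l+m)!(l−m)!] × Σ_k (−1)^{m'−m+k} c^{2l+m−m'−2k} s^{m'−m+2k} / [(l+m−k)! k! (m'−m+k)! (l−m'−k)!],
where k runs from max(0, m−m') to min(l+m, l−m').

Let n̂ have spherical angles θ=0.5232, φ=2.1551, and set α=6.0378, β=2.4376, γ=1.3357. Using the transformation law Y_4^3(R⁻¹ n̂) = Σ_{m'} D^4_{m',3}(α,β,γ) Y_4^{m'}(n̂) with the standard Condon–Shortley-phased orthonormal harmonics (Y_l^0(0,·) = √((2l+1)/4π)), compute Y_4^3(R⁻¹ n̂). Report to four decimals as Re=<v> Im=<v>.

Re=-0.0886 Im=0.0333

Need the full column D^4_{m',3} for m'=−4..4 at α=6.0378, β=2.4376, γ=1.3357.
cos(β/2)=0.344772, sin(β/2)=0.938686
d^4_{-4,3}: single k=7 term ⇒ +0.626211;  D = +0.170800+0.602468i
d^4_{-3,3}: k∈[6..7] ⇒ +0.569228 -0.602787 = -0.033559;  D = -0.001036-0.033543i
d^4_{-2,3}: k∈[5..6] ⇒ +0.335263 -0.828400 = -0.493137;  D = +0.104977-0.481834i
d^4_{-1,3}: k∈[4..5] ⇒ +0.145121 -0.645443 = -0.500322;  D = +0.222074-0.448336i
d^4_{0,3}: k∈[3..4] ⇒ +0.047675 -0.353398 = -0.305723;  D = +0.198186-0.232785i
d^4_{1,3}: k∈[2..3] ⇒ +0.011746 -0.145121 = -0.133375;  D = +0.108541-0.077509i
d^4_{2,3}: k∈[1..2] ⇒ +0.002034 -0.045228 = -0.043194;  D = +0.040197-0.015810i
d^4_{3,3}: k∈[0..1] ⇒ +0.000200 -0.010359 = -0.010160;  D = +0.010075-0.001311i
d^4_{4,3}: single k=0 term ⇒ -0.001537;  D = +0.001527+0.000178i
Y_4^{m'}(θ=0.5232,φ=2.1551) and Σ D·Y over m':
  (+0.1708+0.6025i)·(-0.0191-0.0199i)  (-0.0010-0.0335i)·(+0.1330-0.0245i)  (+0.1050-0.4818i)·(-0.1390+0.3268i)  (+0.2221-0.4483i)·(-0.2544-0.3847i)  (+0.1982-0.2328i)·(+0.0207+0.0000i)  (+0.1085-0.0775i)·(+0.2544-0.3847i)  (+0.0402-0.0158i)·(-0.1390-0.3268i)  (+0.0101-0.0013i)·(-0.1330-0.0245i)  (+0.0015+0.0002i)·(-0.0191+0.0199i)
Y_4^3(R⁻¹ n̂) = -0.088619+0.033299i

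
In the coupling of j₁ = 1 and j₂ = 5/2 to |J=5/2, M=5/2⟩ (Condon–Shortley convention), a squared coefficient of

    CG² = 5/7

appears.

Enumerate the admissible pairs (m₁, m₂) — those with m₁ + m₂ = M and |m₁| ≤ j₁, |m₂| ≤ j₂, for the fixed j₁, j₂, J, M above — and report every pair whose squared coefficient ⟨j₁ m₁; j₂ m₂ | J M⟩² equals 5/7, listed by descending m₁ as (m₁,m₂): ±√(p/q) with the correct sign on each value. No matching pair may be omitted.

(0,5/2): −√(5/7)

Admissible pairs with m₁+m₂ = M = 5/2: (0,5/2), (1,3/2)
  (m₁,m₂)=(1,3/2): CG² = 2/7, CG = +√(2/7)
  (m₁,m₂)=(0,5/2): CG² = 5/7, CG = −√(5/7)   ← matches the target
Pairs with CG² = 5/7: (0,5/2): −√(5/7)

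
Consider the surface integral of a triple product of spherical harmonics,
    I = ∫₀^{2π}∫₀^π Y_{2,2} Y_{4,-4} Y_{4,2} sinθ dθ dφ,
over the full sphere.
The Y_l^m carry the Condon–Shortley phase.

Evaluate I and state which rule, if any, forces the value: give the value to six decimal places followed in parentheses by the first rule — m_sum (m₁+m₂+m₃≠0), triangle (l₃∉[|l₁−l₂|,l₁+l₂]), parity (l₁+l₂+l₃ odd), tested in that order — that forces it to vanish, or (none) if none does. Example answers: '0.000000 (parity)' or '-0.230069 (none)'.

-0.106180 (none)

Rules hold: Σm=0, L=10 even, 2≤4≤6.
N = 5·9·9 = 405
Δ = 2!·2!·6!/11! = 1/13860
Racah Σ t=0..2: t=0:+1/192 t=1:−1/36 t=2:+1/192 = -5/288
⇒ 3j(2 4 4; 0 0 0)² = 20/693, sgn -1
Racah Σ t=0..0: t=0:+1/2880 = 1/2880
⇒ 3j(2 4 4; 2 -4 2)² = 2/165, sgn +1
4πI² = N·(3j₀)²·(3jₘ)² = 120/847
I = -1·√(0.141677/4π) = -0.10618031
No selection rule forces the value: the integral is nonzero (none).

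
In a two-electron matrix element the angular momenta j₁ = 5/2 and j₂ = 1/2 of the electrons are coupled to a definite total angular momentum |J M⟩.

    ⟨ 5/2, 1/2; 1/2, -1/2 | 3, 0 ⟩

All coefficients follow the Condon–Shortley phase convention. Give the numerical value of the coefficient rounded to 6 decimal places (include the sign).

+√(1/2) = +0.707107

√[7·0!5!1!/7! · 3!2!0!1!3!3!] = √(72)
  +(−1)^0/∏(0,0,2,0,3,1)! = 1/12  (running 1/12)
⟨..|..⟩ = √(72)·(1/12) = +0.707107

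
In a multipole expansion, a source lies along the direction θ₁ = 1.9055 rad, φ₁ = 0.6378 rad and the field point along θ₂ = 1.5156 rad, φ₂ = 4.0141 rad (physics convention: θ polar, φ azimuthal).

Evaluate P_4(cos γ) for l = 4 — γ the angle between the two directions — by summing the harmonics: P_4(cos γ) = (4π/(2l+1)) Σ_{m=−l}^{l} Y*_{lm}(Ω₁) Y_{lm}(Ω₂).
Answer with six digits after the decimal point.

0.442778

Addition theorem: P_4(cos γ) = (4π/9) Σ_m Y*_{lm}(Ω₁) Y_{lm}(Ω₂), m = −4…4:
  [-4]  conj(Y_{4,-4})(Ω₁) = -0.292566+0.196055i ; Y_{4,-4}(Ω₂) = -0.413412+0.150175i ; Δ = +0.091507-0.124988i
  [-3]  conj(Y_{4,-3})(Ω₁) = +0.116383-0.326306i ; Y_{4,-3}(Ω₂) = +0.059512+0.034397i ; Δ = +0.018150-0.015416i
  [-2]  conj(Y_{4,-2})(Ω₁) = -0.021242-0.069856i ; Y_{4,-2}(Ω₂) = +0.056578+0.321459i ; Δ = +0.021254-0.010781i
  [-1]  conj(Y_{4,-1})(Ω₁) = +0.264701+0.196178i ; Y_{4,-1}(Ω₂) = +0.049905-0.059455i ; Δ = +0.024874-0.005948i
  [+0]  conj(Y_{4,0})(Ω₁) = +0.018022-0.000000i ; Y_{4,0}(Ω₂) = +0.307732+0.000000i ; Δ = +0.005546+0.000000i
  [+1]  conj(Y_{4,1})(Ω₁) = -0.264701+0.196178i ; Y_{4,1}(Ω₂) = -0.049905-0.059455i ; Δ = +0.024874+0.005948i
  [+2]  conj(Y_{4,2})(Ω₁) = -0.021242+0.069856i ; Y_{4,2}(Ω₂) = +0.056578-0.321459i ; Δ = +0.021254+0.010781i
  [+3]  conj(Y_{4,3})(Ω₁) = -0.116383-0.326306i ; Y_{4,3}(Ω₂) = -0.059512+0.034397i ; Δ = +0.018150+0.015416i
  [+4]  conj(Y_{4,4})(Ω₁) = -0.292566-0.196055i ; Y_{4,4}(Ω₂) = -0.413412-0.150175i ; Δ = +0.091507+0.124988i
Accumulated sum +0.317117-0.000000i; after 4π/(2l+1) scaling, +0.442778-0.000000i ⇒ P_4 = 0.442778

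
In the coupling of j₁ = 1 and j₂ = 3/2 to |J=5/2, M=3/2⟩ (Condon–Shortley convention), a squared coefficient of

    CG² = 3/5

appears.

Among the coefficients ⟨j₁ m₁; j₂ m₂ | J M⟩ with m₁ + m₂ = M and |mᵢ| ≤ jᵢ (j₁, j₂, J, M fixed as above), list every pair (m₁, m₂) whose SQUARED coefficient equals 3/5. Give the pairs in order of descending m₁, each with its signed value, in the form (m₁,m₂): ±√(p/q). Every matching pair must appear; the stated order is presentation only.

(1,1/2): +√(3/5)

Admissible pairs with m₁+m₂ = M = 3/2: (0,3/2), (1,1/2)
  (m₁,m₂)=(1,1/2): CG² = 3/5, CG = +√(3/5)   ← matches the target
  (m₁,m₂)=(0,3/2): CG² = 2/5, CG = +√(2/5)
Pairs with CG² = 3/5: (1,1/2): +√(3/5)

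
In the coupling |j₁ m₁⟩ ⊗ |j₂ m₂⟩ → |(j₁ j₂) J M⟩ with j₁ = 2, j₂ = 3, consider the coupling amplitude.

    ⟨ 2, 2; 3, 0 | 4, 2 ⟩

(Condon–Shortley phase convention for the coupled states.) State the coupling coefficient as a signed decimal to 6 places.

+0.654654  (= +√(3/7))

√[9·1!3!5!/10! · 4!0!3!3!6!2!] = √(15552/7)
  +(−1)^0/∏(0,1,0,3,3,2)! = 1/72  (running 1/72)
⟨..|..⟩ = √(15552/7)·(1/72) = +0.654654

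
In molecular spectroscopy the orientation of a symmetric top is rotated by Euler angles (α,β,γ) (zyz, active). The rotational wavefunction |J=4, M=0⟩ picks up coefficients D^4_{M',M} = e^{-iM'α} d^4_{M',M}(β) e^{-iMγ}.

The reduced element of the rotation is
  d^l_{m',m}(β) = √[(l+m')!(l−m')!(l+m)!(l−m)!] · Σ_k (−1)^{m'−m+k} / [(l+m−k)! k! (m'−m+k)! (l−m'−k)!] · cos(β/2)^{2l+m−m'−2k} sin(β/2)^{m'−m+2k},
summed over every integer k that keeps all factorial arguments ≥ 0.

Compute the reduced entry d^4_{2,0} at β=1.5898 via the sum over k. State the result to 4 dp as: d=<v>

d^4_{2,0}(β=1.5898) via the finite sum:
Half-angle: c=0.700356, s=0.713794. N=√(720·2·24·24)=910.735966
Admissible k: 0..2 (factorial args all ≥0)
  k=0: (−1)^2·910.7360/(96)·0.7004^6·0.7138^2 = +0.570401
  k=1: (−1)^3·910.7360/(36)·0.7004^4·0.7138^4 = -1.579997
  k=2: (−1)^4·910.7360/(96)·0.7004^2·0.7138^6 = +0.615453
d^4_{2,0}(1.5898) = +0.570401 -1.579997 +0.615453 = -0.394143

d=-0.3941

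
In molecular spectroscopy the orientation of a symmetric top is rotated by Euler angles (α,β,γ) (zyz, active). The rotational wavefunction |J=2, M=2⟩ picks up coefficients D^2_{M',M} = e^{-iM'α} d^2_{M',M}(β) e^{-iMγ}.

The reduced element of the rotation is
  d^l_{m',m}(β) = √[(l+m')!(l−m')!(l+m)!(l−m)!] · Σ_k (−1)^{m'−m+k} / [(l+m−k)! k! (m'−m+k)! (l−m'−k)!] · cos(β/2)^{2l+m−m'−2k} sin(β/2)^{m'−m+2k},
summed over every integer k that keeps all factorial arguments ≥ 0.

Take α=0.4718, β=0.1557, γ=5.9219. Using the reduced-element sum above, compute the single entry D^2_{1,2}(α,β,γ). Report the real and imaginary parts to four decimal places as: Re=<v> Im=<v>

Re=0.1493 Im=0.0382

First d^2_{1,2}(β=0.1557), then the phase factors e^{-i(1)α} and e^{-i(2)γ}:
Half-angle: c=0.996971, s=0.077771. N=√(6·1·24·1)=12.000000
The bounds max(0,m−m')=1 and min(l+m,l−m')=1 give 1 term
  k=1: (−1)^0·12.0000/(6)·0.9970^3·0.0778^1 = +0.154134
d^2_{1,2}(0.1557) = +0.154134
Phases: e^{-i·(1)·0.4718}=+0.890752-0.454490i, e^{-i·(2)·5.9219}=+0.750108+0.661315i ⇒ D=+0.149313+0.038248i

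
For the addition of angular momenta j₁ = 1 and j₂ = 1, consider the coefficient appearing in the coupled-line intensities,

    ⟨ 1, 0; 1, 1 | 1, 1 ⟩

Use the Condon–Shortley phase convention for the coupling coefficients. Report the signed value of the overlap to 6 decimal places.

−√(1/2) = -0.707107

triangle: 1!·1!·1!/4! = 1/24
(j±m)!: 1!·1!·2!·0!·2!·0! = 4
prefactor² = (2J+1)·Δ·N² = 1/2
  k=1: −1/(1!·0!·0!·1!·1!·0!) = -1
Σ = -1  ⇒  CG² = 1/2·(-1)² = 1/2
CG = −√(1/2) = -0.707107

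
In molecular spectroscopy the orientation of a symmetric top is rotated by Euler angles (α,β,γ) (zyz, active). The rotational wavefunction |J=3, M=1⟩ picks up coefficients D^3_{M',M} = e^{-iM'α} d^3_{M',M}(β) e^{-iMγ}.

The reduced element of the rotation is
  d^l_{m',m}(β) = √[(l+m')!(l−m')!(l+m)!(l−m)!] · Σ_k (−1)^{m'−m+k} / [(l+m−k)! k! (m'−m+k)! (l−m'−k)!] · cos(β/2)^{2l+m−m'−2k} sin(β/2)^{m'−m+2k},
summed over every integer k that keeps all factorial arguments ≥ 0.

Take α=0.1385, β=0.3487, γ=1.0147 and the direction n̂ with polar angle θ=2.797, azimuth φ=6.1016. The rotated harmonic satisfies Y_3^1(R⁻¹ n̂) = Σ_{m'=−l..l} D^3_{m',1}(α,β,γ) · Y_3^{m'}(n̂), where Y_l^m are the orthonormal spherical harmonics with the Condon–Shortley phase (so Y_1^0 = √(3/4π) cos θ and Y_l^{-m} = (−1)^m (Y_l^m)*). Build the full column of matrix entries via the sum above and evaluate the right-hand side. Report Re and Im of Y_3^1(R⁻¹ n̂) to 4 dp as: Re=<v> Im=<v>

Need the full column D^3_{m',1} for m'=−3..3 at α=0.1385, β=0.3487, γ=1.0147.
cos(β/2)=0.984840, sin(β/2)=0.173468
d^3_{-3,1}: single k=4 term ⇒ +0.003401;  D = +0.002809-0.001918i
d^3_{-2,1}: k∈[3..4] ⇒ +0.031534 -0.000489 = +0.031045;  D = +0.022974-0.020881i
d^3_{-1,1}: k∈[2..4] ⇒ +0.169845 -0.007026 +0.000027 = +0.162846;  D = +0.104234-0.125117i
d^3_{0,1}: k∈[1..3] ⇒ +0.556721 -0.051816 +0.000536 = +0.505440;  D = +0.266809-0.429282i
d^3_{1,1}: k∈[0..2] ⇒ +0.912416 -0.226460 +0.005269 = +0.691226;  D = +0.280337-0.631826i
d^3_{2,1}: k∈[0..1] ⇒ -0.508214 +0.031534 = -0.476680;  D = -0.131319+0.458234i
d^3_{3,1}: single k=0 term ⇒ +0.109634;  D = +0.015363-0.108552i
Y_3^{m'}(θ=2.797,φ=6.1016) and Σ D·Y over m':
  (+0.0028-0.0019i)·(+0.0138+0.0083i)  (+0.0230-0.0209i)·(-0.1026-0.0390i)  (+0.1042-0.1251i)·(+0.3682+0.0676i)  (+0.2668-0.4293i)·(-0.5021+0.0000i)  (+0.2803-0.6318i)·(-0.3682+0.0676i)  (-0.1313+0.4582i)·(-0.1026+0.0390i)  (+0.0154-0.1086i)·(-0.0138+0.0083i)
Y_3^1(R⁻¹ n̂) = -0.154443+0.378848i

Re=-0.1544 Im=0.3788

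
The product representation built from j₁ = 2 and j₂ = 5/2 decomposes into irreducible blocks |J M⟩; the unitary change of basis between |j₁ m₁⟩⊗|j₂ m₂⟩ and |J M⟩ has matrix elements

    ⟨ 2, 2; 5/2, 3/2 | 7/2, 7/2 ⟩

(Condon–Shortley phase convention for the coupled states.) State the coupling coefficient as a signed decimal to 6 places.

j₁+j₂−J=1  J+j₁−j₂=3  J−j₁+j₂=4  j₁+j₂+J+1=9
(j₁±m₁, j₂±m₂, J±M) = (4,0,4,1,7,0)
P² = 9216
sum k=0..0:
  [0] +1/144 = 1/144
S = 1/144
C² = P²·S² = 4/9 ; C = +0.666667

+√(4/9) ≈ +0.666667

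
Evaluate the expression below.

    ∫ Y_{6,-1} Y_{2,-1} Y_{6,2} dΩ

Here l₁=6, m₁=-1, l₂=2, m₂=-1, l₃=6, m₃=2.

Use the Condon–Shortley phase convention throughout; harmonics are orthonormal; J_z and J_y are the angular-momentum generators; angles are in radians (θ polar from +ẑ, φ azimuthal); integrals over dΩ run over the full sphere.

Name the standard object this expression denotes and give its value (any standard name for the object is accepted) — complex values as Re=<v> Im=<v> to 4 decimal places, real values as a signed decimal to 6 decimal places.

Gaunt coefficient, +0.088837

This is a Gaunt coefficient — the integral of a triple product of spherical harmonics over the sphere.
m-sum 0 ✓  L=14 even ✓  4≤6≤8 ✓
Π(2lᵢ+1) = 13×5×13 = 845
triangle coeff Δ(6,2,6) = 1/90090
Σ_t [0,2]: t=0:+1/69120 t=1:−1/14400 t=2:+1/69120 = -7/172800
(3j)²=14/715 [(6 2 6; 0 0 0)], sign=-1
Σ_t [0,1]: t=0:+1/60480 t=1:−1/34560 = -1/80640
(3j)²=6/1001 [(6 2 6; -1 -1 2)], sign=-1
⇒ 4πI² = 12/121
I = (+1)√(12/121/(4π)) = 0.08883682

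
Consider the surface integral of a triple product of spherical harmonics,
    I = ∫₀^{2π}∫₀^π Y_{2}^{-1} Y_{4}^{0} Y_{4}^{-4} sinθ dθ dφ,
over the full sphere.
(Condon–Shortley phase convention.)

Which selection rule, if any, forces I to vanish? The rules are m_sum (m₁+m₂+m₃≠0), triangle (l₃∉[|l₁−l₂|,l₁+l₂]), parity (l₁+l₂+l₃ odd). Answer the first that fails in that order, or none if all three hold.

m_sum

azimuthal sum: -1 + 0 − 4 = -5  ✗
2 ≤ 4 ≤ 6 (triangle on l)
L = 2 + 4 + 4 = 10 (even)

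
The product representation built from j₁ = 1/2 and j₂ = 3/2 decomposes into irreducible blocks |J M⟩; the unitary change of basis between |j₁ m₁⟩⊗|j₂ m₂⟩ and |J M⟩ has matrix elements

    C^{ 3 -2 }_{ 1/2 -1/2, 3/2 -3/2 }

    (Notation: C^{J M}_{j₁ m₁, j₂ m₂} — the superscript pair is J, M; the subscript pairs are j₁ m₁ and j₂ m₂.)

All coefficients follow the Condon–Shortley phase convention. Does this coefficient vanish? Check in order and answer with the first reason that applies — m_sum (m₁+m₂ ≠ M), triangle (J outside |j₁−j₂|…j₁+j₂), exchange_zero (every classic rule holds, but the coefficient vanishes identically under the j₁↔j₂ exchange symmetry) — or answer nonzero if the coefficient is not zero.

m-sum: m₁+m₂ = -1/2+(-3/2) = -2, M = -2  ✓
triangle: need |j₁−j₂| ≤ J ≤ j₁+j₂, i.e. J ∈ [1, 2]; J = 3 is outside ✗ ⇒ coefficient is 0

triangle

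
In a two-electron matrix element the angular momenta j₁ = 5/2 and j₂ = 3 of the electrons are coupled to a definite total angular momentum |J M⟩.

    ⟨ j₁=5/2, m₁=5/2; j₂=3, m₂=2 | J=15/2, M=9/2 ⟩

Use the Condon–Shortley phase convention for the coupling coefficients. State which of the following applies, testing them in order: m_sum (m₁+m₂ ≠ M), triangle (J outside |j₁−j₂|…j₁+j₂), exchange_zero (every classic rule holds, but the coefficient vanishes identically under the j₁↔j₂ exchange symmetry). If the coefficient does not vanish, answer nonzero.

m-sum: m₁+m₂ = 5/2+2 = 9/2, M = 9/2  ✓
triangle: need |j₁−j₂| ≤ J ≤ j₁+j₂, i.e. J ∈ [1/2, 11/2]; J = 15/2 is outside ✗ ⇒ coefficient is 0

triangle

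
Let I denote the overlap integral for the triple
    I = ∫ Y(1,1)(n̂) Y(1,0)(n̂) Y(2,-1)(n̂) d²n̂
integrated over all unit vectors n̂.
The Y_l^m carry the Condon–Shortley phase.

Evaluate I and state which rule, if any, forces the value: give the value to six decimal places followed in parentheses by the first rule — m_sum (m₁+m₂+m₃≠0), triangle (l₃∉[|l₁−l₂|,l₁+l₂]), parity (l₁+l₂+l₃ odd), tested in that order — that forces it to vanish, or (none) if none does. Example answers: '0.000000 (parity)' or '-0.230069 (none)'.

Rules hold: Σm=0, L=4 even, 0≤2≤2.
N = 3·3·5 = 45
Δ = 0!·2!·2!/5! = 1/30
Racah Σ t=0..0: t=0:+1/1 = 1/1
⇒ 3j(1 1 2; 0 0 0)² = 2/15, sgn +1
Racah Σ t=0..0: t=0:+1/2 = 1/2
⇒ 3j(1 1 2; 1 0 -1)² = 1/10, sgn -1
4πI² = N·(3j₀)²·(3jₘ)² = 3/5
I = -1·√(0.6/4π) = -0.21850969
No selection rule forces the value: the integral is nonzero (none).

-0.218510 (none)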